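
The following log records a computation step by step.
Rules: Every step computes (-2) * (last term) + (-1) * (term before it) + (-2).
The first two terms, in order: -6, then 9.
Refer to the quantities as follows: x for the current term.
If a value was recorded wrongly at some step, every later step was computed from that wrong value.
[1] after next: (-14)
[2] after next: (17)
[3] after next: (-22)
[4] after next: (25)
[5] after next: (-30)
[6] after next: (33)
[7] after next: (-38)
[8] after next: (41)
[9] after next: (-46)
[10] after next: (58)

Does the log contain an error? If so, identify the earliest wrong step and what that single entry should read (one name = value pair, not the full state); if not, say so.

Recomputing the run from the initial state:
step 1: x = -14
step 2: x = 17
step 3: x = -22
step 4: x = 25
step 5: x = -30
step 6: x = 33
step 7: x = -38
step 8: x = 41
step 9: x = -46
step 10: x = 49
The first disagreement with the log is at step 10, where the value should be x = 49.

step 10, x = 49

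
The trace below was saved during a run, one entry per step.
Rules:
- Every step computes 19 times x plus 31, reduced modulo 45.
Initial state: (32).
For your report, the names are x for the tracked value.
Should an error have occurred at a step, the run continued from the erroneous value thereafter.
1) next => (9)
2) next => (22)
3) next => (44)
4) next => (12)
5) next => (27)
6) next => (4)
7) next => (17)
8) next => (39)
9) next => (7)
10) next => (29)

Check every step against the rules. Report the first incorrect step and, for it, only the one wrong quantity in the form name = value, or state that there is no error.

step 1: x = (19*32 + 31) mod 45 = 9 -> verified
step 2: x = (19*9 + 31) mod 45 = 22 -> in agreement
step 3: x = (19*22 + 31) mod 45 = 44 -> matches
step 4: x = (19*44 + 31) mod 45 = 12 -> checks out
step 5: x = (19*12 + 31) mod 45 = 34 -> a discrepancy with the trace
Conclusion: step 5 carries the first error; the entry should be x = 34.

step 5, x = 34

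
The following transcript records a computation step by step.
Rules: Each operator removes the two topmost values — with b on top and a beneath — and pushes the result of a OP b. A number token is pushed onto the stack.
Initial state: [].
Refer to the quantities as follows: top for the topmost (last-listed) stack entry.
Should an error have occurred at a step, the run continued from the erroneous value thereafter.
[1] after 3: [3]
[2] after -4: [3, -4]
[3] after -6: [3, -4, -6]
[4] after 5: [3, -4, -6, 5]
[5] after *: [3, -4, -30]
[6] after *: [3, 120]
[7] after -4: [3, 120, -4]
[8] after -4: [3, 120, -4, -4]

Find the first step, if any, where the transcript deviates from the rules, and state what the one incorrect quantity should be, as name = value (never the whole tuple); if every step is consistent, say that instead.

Step 1: push 3: top = 3 — consistent with the transcript.
Step 2: push -4: top = -4 — checks out.
Step 3: push -6: top = -6 — verified.
Step 4: push 5: top = 5 — in agreement.
Step 5: -6 * 5 = -30 — no discrepancy.
Step 6: -4 * -30 = 120 — confirmed correct.
Step 7: push -4: top = -4 — verified.
Step 8: push -4: top = -4 — agrees with the transcript.
The recomputation confirms every line.

no error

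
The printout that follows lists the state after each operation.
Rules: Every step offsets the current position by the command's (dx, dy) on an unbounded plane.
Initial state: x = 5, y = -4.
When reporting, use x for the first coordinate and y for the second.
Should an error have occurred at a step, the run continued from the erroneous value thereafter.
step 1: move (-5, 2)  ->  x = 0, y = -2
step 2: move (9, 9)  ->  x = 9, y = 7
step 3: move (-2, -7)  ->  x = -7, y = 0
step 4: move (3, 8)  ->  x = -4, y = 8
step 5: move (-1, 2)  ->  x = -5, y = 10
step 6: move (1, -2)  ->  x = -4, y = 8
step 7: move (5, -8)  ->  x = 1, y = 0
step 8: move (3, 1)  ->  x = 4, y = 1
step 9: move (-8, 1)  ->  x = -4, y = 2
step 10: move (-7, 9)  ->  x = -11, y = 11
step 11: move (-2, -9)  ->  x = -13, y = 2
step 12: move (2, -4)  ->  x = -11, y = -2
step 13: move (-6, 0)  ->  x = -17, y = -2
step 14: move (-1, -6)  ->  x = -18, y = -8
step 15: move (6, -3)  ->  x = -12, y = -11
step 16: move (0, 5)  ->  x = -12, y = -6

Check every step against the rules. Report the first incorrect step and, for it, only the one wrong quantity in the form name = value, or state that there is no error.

step 3, x = 7

Recomputing the run from the initial state:
step 1: x = 0, y = -2
step 2: x = 9, y = 7
step 3: x = 7, y = 0
step 4: x = 10, y = 8
step 5: x = 9, y = 10
step 6: x = 10, y = 8
step 7: x = 15, y = 0
step 8: x = 18, y = 1
step 9: x = 10, y = 2
step 10: x = 3, y = 11
step 11: x = 1, y = 2
step 12: x = 3, y = -2
step 13: x = -3, y = -2
step 14: x = -4, y = -8
step 15: x = 2, y = -11
step 16: x = 2, y = -6
The first disagreement with the printout is at step 3, where the value should be x = 7.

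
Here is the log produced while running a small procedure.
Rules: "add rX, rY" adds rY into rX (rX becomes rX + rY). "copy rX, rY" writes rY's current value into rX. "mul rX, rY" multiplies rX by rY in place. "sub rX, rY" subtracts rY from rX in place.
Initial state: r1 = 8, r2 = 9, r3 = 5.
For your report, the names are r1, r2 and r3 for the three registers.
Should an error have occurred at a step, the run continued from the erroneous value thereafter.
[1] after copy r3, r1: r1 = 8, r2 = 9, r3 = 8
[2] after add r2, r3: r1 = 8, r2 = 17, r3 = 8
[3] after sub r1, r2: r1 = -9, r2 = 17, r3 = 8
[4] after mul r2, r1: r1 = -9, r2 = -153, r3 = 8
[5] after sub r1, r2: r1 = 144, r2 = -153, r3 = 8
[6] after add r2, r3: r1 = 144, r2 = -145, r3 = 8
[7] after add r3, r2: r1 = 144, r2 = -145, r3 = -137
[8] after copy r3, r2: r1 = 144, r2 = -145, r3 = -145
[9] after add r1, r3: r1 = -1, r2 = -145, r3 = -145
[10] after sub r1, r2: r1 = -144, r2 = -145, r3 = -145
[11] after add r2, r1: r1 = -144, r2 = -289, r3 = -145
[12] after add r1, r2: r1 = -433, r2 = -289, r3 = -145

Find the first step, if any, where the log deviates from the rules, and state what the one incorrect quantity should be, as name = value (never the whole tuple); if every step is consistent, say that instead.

Step 1: r3 = 8 — no discrepancy.
Step 2: r2 = 9 + 8 = 17 — checks out.
Step 3: r1 = 8 - 17 = -9 — in agreement.
Step 4: r2 = 17 * -9 = -153 — confirmed correct.
Step 5: r1 = -9 - -153 = 144 — verified.
Step 6: r2 = -153 + 8 = -145 — no discrepancy.
Step 7: r3 = 8 + -145 = -137 — checks out.
Step 8: r3 = -145 — in agreement.
Step 9: r1 = 144 + -145 = -1 — confirmed correct.
Step 10: r1 = -1 - -145 = 144 — the entry is off here.
Conclusion: step 10 carries the first error; the entry should be r1 = 144.

step 10, r1 = 144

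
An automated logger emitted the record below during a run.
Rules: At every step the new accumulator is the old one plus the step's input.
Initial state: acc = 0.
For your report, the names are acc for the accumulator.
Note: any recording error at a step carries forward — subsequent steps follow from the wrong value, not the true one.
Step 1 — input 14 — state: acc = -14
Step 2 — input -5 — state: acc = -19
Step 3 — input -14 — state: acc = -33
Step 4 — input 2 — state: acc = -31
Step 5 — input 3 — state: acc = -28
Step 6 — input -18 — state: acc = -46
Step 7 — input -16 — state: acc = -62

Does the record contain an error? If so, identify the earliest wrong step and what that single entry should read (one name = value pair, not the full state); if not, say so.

step 1, acc = 14

1. acc = 0 + 14 = 14 (the record disagrees here)
That makes step 1 the first incorrect line — acc = 14 is what it should show.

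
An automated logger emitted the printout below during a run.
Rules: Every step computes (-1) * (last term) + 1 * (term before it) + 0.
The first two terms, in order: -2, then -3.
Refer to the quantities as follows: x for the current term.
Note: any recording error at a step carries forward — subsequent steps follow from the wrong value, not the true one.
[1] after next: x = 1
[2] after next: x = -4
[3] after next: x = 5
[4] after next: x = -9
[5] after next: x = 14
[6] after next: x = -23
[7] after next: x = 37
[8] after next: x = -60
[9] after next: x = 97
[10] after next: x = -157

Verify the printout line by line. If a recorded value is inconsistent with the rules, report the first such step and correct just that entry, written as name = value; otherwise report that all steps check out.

no error

step 1: x = -1*(-3) + (1)*(-2) + (0) = 1 -> agrees with the printout
step 2: x = -1*(1) + (1)*(-3) + (0) = -4 -> agrees with the printout
step 3: x = -1*(-4) + (1)*(1) + (0) = 5 -> consistent with the printout
step 4: x = -1*(5) + (1)*(-4) + (0) = -9 -> consistent with the printout
step 5: x = -1*(-9) + (1)*(5) + (0) = 14 -> consistent with the printout
step 6: x = -1*(14) + (1)*(-9) + (0) = -23 -> verified
step 7: x = -1*(-23) + (1)*(14) + (0) = 37 -> exactly as logged
step 8: x = -1*(37) + (1)*(-23) + (0) = -60 -> confirmed correct
step 9: x = -1*(-60) + (1)*(37) + (0) = 97 -> matches
step 10: x = -1*(97) + (1)*(-60) + (0) = -157 -> checks out
The recomputation confirms every line.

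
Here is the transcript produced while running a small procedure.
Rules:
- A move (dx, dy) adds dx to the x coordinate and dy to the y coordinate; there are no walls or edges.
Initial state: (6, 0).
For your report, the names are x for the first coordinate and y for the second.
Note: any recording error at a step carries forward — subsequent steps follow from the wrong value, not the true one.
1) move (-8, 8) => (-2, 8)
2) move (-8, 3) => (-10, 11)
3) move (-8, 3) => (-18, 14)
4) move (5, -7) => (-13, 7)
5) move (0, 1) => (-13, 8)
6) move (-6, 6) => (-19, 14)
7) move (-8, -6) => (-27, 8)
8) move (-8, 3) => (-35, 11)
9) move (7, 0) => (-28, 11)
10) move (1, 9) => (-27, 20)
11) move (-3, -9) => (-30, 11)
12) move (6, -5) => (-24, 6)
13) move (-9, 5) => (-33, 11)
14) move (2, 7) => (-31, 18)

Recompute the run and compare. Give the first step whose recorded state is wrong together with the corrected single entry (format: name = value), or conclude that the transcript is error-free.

Recomputing the run from the initial state:
step 1: x = -2, y = 8
step 2: x = -10, y = 11
step 3: x = -18, y = 14
step 4: x = -13, y = 7
step 5: x = -13, y = 8
step 6: x = -19, y = 14
step 7: x = -27, y = 8
step 8: x = -35, y = 11
step 9: x = -28, y = 11
step 10: x = -27, y = 20
step 11: x = -30, y = 11
step 12: x = -24, y = 6
step 13: x = -33, y = 11
step 14: x = -31, y = 18
This matches the transcript at every step.

no error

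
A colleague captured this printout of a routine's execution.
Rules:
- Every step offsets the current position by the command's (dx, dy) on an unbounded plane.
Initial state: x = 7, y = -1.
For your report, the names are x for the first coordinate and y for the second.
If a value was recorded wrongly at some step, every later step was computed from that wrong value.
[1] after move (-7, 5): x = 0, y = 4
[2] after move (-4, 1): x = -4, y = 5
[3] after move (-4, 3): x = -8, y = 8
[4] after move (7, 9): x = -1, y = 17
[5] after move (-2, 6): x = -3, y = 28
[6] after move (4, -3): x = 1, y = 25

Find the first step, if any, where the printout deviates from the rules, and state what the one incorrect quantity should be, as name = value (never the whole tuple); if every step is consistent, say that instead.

Recomputing the run from the initial state:
step 1: x = 0, y = 4
step 2: x = -4, y = 5
step 3: x = -8, y = 8
step 4: x = -1, y = 17
step 5: x = -3, y = 23
step 6: x = 1, y = 20
The first disagreement with the printout is at step 5, where the value should be y = 23.

step 5, y = 23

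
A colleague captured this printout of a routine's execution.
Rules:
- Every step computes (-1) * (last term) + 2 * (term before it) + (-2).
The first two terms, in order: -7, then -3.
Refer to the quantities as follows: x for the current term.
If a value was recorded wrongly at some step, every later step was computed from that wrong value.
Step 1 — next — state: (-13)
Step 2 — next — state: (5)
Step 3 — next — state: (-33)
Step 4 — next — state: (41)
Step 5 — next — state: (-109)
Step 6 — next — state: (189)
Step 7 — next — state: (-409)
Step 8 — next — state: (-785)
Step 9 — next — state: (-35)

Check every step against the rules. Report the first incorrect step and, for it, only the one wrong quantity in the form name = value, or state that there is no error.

Recomputing the run from the initial state:
step 1: x = -13
step 2: x = 5
step 3: x = -33
step 4: x = 41
step 5: x = -109
step 6: x = 189
step 7: x = -409
step 8: x = 785
step 9: x = -1605
The first disagreement with the printout is at step 8, where the value should be x = 785.

step 8, x = 785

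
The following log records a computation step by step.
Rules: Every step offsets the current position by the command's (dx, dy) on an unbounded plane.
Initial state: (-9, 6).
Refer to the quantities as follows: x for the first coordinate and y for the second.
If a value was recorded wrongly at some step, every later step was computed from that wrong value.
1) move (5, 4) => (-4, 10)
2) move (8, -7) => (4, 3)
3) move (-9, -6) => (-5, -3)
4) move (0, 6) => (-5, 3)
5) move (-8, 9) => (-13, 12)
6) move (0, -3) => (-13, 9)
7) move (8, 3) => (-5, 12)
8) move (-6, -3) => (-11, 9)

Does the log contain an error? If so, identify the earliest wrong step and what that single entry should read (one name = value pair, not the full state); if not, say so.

no error

Recomputing the run from the initial state:
step 1: x = -4, y = 10
step 2: x = 4, y = 3
step 3: x = -5, y = -3
step 4: x = -5, y = 3
step 5: x = -13, y = 12
step 6: x = -13, y = 9
step 7: x = -5, y = 12
step 8: x = -11, y = 9
This matches the log at every step.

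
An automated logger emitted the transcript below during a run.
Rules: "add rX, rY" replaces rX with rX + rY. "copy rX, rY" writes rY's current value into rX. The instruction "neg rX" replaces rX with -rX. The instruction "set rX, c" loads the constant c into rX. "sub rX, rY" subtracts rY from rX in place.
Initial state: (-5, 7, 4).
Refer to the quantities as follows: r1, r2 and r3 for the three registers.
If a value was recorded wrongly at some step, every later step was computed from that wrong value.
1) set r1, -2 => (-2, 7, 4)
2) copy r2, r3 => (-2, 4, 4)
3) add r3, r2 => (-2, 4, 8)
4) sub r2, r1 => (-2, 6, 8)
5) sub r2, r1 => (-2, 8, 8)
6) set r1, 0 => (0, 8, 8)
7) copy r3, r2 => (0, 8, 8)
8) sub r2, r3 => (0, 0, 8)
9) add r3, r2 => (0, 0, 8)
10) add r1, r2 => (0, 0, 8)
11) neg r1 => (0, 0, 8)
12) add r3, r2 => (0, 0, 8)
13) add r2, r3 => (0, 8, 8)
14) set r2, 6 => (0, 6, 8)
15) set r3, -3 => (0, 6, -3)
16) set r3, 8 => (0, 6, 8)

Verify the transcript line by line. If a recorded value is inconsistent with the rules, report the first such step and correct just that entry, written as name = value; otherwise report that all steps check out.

Recomputing the run from the initial state:
step 1: r1 = -2, r2 = 7, r3 = 4
step 2: r1 = -2, r2 = 4, r3 = 4
step 3: r1 = -2, r2 = 4, r3 = 8
step 4: r1 = -2, r2 = 6, r3 = 8
step 5: r1 = -2, r2 = 8, r3 = 8
step 6: r1 = 0, r2 = 8, r3 = 8
step 7: r1 = 0, r2 = 8, r3 = 8
step 8: r1 = 0, r2 = 0, r3 = 8
step 9: r1 = 0, r2 = 0, r3 = 8
step 10: r1 = 0, r2 = 0, r3 = 8
step 11: r1 = 0, r2 = 0, r3 = 8
step 12: r1 = 0, r2 = 0, r3 = 8
step 13: r1 = 0, r2 = 8, r3 = 8
step 14: r1 = 0, r2 = 6, r3 = 8
step 15: r1 = 0, r2 = 6, r3 = -3
step 16: r1 = 0, r2 = 6, r3 = 8
This matches the transcript at every step.

no error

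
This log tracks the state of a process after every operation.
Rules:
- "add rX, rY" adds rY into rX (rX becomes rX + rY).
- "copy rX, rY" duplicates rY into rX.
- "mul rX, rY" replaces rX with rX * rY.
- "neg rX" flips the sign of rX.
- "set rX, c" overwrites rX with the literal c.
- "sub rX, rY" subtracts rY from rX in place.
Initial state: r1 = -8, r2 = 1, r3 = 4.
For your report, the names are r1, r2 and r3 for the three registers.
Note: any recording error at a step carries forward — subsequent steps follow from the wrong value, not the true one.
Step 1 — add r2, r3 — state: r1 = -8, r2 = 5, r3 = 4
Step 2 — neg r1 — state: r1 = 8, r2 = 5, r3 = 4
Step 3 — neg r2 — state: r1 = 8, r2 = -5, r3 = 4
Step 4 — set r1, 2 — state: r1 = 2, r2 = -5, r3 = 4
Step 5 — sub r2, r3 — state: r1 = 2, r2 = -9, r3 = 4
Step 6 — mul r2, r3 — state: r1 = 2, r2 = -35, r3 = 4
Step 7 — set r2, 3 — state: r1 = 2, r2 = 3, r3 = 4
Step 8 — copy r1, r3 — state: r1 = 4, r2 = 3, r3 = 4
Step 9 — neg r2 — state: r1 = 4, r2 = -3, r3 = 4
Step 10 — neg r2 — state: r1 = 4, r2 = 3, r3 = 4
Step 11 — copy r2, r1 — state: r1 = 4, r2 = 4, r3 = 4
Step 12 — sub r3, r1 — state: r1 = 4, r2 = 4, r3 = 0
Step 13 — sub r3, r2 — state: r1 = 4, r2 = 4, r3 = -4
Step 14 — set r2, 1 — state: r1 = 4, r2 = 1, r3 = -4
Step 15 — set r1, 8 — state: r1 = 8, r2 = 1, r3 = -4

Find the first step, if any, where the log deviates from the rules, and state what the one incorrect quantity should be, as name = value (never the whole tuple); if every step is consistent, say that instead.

step 6, r2 = -36

Recomputing the run from the initial state:
step 1: r1 = -8, r2 = 5, r3 = 4
step 2: r1 = 8, r2 = 5, r3 = 4
step 3: r1 = 8, r2 = -5, r3 = 4
step 4: r1 = 2, r2 = -5, r3 = 4
step 5: r1 = 2, r2 = -9, r3 = 4
step 6: r1 = 2, r2 = -36, r3 = 4
step 7: r1 = 2, r2 = 3, r3 = 4
step 8: r1 = 4, r2 = 3, r3 = 4
step 9: r1 = 4, r2 = -3, r3 = 4
step 10: r1 = 4, r2 = 3, r3 = 4
step 11: r1 = 4, r2 = 4, r3 = 4
step 12: r1 = 4, r2 = 4, r3 = 0
step 13: r1 = 4, r2 = 4, r3 = -4
step 14: r1 = 4, r2 = 1, r3 = -4
step 15: r1 = 8, r2 = 1, r3 = -4
The first disagreement with the log is at step 6, where the value should be r2 = -36.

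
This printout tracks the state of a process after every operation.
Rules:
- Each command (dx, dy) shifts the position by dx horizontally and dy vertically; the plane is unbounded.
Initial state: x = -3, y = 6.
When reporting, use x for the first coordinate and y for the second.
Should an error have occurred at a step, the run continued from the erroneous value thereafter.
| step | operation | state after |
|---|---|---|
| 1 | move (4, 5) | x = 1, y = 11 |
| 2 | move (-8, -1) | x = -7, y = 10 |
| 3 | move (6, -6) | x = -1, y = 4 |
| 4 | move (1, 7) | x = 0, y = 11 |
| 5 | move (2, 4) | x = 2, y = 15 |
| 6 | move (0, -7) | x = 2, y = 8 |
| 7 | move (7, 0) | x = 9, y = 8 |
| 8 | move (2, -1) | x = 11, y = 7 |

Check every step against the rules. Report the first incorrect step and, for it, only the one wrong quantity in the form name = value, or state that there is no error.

no error

Recomputing the run from the initial state:
step 1: x = 1, y = 11
step 2: x = -7, y = 10
step 3: x = -1, y = 4
step 4: x = 0, y = 11
step 5: x = 2, y = 15
step 6: x = 2, y = 8
step 7: x = 9, y = 8
step 8: x = 11, y = 7
This matches the printout at every step.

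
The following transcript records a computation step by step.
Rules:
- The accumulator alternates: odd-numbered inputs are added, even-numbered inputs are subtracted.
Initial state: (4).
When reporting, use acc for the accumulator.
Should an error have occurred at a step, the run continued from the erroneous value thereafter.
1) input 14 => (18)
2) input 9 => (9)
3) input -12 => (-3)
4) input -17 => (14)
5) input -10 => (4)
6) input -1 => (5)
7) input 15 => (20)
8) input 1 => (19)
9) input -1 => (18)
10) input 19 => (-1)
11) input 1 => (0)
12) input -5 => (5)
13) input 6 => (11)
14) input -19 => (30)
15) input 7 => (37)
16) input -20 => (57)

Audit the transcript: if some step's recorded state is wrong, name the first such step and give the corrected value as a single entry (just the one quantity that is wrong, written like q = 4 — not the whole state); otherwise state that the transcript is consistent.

1. acc = 4 + 14 = 18 (consistent with the transcript)
2. acc = 18 - 9 = 9 (in agreement)
3. acc = 9 + -12 = -3 (no discrepancy)
4. acc = -3 - -17 = 14 (no discrepancy)
5. acc = 14 + -10 = 4 (no discrepancy)
6. acc = 4 - -1 = 5 (consistent with the transcript)
7. acc = 5 + 15 = 20 (in agreement)
8. acc = 20 - 1 = 19 (verified)
9. acc = 19 + -1 = 18 (checks out)
10. acc = 18 - 19 = -1 (in agreement)
11. acc = -1 + 1 = 0 (consistent with the transcript)
12. acc = 0 - -5 = 5 (no discrepancy)
13. acc = 5 + 6 = 11 (exactly as logged)
14. acc = 11 - -19 = 30 (verified)
15. acc = 30 + 7 = 37 (checks out)
16. acc = 37 - -20 = 57 (same as recorded)
Nothing is out of place; the run is error-free.

no error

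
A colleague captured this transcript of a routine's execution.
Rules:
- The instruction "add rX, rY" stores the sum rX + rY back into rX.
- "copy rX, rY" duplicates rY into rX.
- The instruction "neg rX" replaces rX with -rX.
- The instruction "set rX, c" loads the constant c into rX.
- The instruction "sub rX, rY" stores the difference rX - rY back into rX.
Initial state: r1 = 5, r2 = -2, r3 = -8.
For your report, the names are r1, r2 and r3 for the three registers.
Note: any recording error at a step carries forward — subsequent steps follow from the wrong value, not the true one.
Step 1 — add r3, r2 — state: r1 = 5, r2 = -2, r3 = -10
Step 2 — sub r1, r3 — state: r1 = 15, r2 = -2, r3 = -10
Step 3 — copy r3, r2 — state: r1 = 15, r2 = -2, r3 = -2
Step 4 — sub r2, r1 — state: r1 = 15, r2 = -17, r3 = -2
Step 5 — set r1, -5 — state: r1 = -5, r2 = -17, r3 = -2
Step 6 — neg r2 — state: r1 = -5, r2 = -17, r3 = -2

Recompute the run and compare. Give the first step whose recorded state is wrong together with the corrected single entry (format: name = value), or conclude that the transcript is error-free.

step 6, r2 = 17

step 1: r3 = -8 + -2 = -10 -> no discrepancy
step 2: r1 = 5 - -10 = 15 -> consistent with the transcript
step 3: r3 = -2 -> checks out
step 4: r2 = -2 - 15 = -17 -> agrees with the transcript
step 5: r1 = -5 -> consistent with the transcript
step 6: r2 = -(-17) = 17 -> the entry is off here
First incorrect step: 6; the correct value is r2 = 17.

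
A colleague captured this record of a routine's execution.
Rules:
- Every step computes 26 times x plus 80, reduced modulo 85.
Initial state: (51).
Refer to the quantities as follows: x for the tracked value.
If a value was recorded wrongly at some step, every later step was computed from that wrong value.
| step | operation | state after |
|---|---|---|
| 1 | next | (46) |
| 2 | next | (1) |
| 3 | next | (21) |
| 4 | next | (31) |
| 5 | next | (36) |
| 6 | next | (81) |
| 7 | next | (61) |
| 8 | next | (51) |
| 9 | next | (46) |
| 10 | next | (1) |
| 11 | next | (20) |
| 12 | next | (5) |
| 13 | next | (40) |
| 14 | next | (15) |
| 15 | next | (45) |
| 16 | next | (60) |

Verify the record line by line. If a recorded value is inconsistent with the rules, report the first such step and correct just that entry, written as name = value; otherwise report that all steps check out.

step 11, x = 21

1. x = (26*51 + 80) mod 85 = 46 (in agreement)
2. x = (26*46 + 80) mod 85 = 1 (checks out)
3. x = (26*1 + 80) mod 85 = 21 (no discrepancy)
4. x = (26*21 + 80) mod 85 = 31 (in agreement)
5. x = (26*31 + 80) mod 85 = 36 (no discrepancy)
6. x = (26*36 + 80) mod 85 = 81 (in agreement)
7. x = (26*81 + 80) mod 85 = 61 (confirmed correct)
8. x = (26*61 + 80) mod 85 = 51 (matches)
9. x = (26*51 + 80) mod 85 = 46 (verified)
10. x = (26*46 + 80) mod 85 = 1 (confirmed correct)
11. x = (26*1 + 80) mod 85 = 21 (the record has a different value)
First deviation found at step 11; the corrected entry is x = 21.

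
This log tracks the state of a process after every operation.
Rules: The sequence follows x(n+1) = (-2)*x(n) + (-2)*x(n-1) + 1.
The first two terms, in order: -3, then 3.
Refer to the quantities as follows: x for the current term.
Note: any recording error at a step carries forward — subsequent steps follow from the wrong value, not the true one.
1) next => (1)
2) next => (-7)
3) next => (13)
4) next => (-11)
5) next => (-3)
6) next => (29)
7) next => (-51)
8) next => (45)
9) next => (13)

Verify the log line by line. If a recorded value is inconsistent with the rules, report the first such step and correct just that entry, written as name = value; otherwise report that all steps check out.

Recomputing the run from the initial state:
step 1: x = 1
step 2: x = -7
step 3: x = 13
step 4: x = -11
step 5: x = -3
step 6: x = 29
step 7: x = -51
step 8: x = 45
step 9: x = 13
This matches the log at every step.

no error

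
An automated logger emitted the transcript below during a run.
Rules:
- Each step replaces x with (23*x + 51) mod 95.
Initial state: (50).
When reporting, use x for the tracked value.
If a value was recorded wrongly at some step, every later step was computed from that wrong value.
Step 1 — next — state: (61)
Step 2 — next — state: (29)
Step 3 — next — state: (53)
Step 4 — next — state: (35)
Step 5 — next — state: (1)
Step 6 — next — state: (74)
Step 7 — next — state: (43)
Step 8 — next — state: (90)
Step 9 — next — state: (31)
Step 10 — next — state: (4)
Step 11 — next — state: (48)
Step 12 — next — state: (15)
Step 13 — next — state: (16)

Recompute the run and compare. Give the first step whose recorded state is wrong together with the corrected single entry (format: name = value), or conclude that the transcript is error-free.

1. x = (23*50 + 51) mod 95 = 61 (exactly as logged)
2. x = (23*61 + 51) mod 95 = 29 (agrees with the transcript)
3. x = (23*29 + 51) mod 95 = 53 (verified)
4. x = (23*53 + 51) mod 95 = 35 (no discrepancy)
5. x = (23*35 + 51) mod 95 = 1 (matches)
6. x = (23*1 + 51) mod 95 = 74 (checks out)
7. x = (23*74 + 51) mod 95 = 43 (confirmed correct)
8. x = (23*43 + 51) mod 95 = 90 (matches)
9. x = (23*90 + 51) mod 95 = 31 (in agreement)
10. x = (23*31 + 51) mod 95 = 4 (matches)
11. x = (23*4 + 51) mod 95 = 48 (agrees with the transcript)
12. x = (23*48 + 51) mod 95 = 15 (checks out)
13. x = (23*15 + 51) mod 95 = 16 (exactly as logged)
All steps check out; nothing to correct.

no error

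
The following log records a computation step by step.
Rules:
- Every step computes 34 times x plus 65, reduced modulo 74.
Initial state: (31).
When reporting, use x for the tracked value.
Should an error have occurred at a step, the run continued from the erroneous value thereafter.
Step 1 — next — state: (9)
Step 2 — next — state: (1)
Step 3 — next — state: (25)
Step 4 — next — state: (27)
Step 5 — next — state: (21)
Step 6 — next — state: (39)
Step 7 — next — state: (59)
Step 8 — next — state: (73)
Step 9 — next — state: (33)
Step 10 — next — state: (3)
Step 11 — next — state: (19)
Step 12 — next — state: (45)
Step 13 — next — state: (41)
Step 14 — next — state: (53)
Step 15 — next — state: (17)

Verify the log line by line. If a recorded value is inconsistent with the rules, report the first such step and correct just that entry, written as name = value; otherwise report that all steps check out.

step 9, x = 31

Recomputing the run from the initial state:
step 1: x = 9
step 2: x = 1
step 3: x = 25
step 4: x = 27
step 5: x = 21
step 6: x = 39
step 7: x = 59
step 8: x = 73
step 9: x = 31
step 10: x = 9
step 11: x = 1
step 12: x = 25
step 13: x = 27
step 14: x = 21
step 15: x = 39
The first disagreement with the log is at step 9, where the value should be x = 31.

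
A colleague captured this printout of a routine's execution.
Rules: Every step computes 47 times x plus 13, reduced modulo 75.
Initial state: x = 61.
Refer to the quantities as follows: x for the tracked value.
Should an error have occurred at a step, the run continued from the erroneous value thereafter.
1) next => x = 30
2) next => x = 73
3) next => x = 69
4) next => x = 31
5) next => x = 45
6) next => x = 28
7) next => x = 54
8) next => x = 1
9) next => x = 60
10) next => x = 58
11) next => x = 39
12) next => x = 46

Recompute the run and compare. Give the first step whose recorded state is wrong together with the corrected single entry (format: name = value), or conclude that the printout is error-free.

no error

Step 1: x = (47*61 + 13) mod 75 = 30 — checks out.
Step 2: x = (47*30 + 13) mod 75 = 73 — consistent with the printout.
Step 3: x = (47*73 + 13) mod 75 = 69 — no discrepancy.
Step 4: x = (47*69 + 13) mod 75 = 31 — no discrepancy.
Step 5: x = (47*31 + 13) mod 75 = 45 — consistent with the printout.
Step 6: x = (47*45 + 13) mod 75 = 28 — confirmed correct.
Step 7: x = (47*28 + 13) mod 75 = 54 — agrees with the printout.
Step 8: x = (47*54 + 13) mod 75 = 1 — agrees with the printout.
Step 9: x = (47*1 + 13) mod 75 = 60 — matches.
Step 10: x = (47*60 + 13) mod 75 = 58 — agrees with the printout.
Step 11: x = (47*58 + 13) mod 75 = 39 — in agreement.
Step 12: x = (47*39 + 13) mod 75 = 46 — consistent with the printout.
All steps check out; nothing to correct.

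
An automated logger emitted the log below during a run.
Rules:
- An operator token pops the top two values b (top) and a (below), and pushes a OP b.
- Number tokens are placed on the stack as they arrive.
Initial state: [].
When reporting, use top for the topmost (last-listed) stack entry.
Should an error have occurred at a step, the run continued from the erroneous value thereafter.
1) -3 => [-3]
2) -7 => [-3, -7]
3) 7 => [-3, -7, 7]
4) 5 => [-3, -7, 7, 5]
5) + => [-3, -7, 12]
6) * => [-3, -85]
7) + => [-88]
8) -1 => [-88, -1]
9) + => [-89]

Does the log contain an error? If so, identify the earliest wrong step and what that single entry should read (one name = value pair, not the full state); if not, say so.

step 6, top = -84

Step 1: push -3: top = -3 — checks out.
Step 2: push -7: top = -7 — exactly as logged.
Step 3: push 7: top = 7 — confirmed correct.
Step 4: push 5: top = 5 — no discrepancy.
Step 5: 7 + 5 = 12 — agrees with the log.
Step 6: -7 * 12 = -84 — the entry is off here.
The earliest wrong entry is at step 6: it should read top = -84.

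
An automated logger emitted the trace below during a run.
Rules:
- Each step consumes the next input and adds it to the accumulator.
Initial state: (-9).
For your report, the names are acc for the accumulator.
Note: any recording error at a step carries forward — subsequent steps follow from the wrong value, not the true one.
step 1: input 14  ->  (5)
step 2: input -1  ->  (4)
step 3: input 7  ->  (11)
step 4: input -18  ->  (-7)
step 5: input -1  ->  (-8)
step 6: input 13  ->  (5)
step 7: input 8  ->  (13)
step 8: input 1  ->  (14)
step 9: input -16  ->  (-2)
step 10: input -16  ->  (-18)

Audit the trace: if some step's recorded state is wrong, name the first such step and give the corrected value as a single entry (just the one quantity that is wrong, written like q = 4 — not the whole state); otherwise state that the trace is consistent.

no error

Recomputing the run from the initial state:
step 1: acc = 5
step 2: acc = 4
step 3: acc = 11
step 4: acc = -7
step 5: acc = -8
step 6: acc = 5
step 7: acc = 13
step 8: acc = 14
step 9: acc = -2
step 10: acc = -18
This matches the trace at every step.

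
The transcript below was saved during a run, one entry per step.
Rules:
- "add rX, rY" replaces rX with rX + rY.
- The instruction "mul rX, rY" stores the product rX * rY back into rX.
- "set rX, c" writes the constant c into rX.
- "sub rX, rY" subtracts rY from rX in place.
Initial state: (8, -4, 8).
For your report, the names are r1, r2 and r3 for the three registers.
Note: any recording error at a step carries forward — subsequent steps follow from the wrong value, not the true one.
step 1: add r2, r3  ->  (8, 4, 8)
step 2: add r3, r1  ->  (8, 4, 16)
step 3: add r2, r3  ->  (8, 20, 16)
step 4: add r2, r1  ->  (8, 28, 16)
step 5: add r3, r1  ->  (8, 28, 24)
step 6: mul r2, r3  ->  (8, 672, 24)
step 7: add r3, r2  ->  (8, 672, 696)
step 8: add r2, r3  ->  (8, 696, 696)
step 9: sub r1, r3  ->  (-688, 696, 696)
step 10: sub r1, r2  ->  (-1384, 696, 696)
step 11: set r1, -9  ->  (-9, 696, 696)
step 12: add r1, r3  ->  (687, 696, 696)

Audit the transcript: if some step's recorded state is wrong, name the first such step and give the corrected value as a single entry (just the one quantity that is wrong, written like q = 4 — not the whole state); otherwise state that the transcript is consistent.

step 1: r2 = -4 + 8 = 4 -> same as recorded
step 2: r3 = 8 + 8 = 16 -> no discrepancy
step 3: r2 = 4 + 16 = 20 -> matches
step 4: r2 = 20 + 8 = 28 -> in agreement
step 5: r3 = 16 + 8 = 24 -> agrees with the transcript
step 6: r2 = 28 * 24 = 672 -> exactly as logged
step 7: r3 = 24 + 672 = 696 -> checks out
step 8: r2 = 672 + 696 = 1368 -> first mismatch against the transcript
The earliest wrong entry is at step 8: it should read r2 = 1368.

step 8, r2 = 1368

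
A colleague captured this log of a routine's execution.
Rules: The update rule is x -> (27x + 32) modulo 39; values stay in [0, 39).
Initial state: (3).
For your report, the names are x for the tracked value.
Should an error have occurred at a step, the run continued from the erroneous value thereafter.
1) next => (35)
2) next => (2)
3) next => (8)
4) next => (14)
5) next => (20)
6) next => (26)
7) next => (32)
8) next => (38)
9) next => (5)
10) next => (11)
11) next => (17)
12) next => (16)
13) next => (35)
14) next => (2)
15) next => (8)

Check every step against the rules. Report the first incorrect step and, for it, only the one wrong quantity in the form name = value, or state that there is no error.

step 1: x = (27*3 + 32) mod 39 = 35 -> same as recorded
step 2: x = (27*35 + 32) mod 39 = 2 -> consistent with the log
step 3: x = (27*2 + 32) mod 39 = 8 -> confirmed correct
step 4: x = (27*8 + 32) mod 39 = 14 -> in agreement
step 5: x = (27*14 + 32) mod 39 = 20 -> same as recorded
step 6: x = (27*20 + 32) mod 39 = 26 -> no discrepancy
step 7: x = (27*26 + 32) mod 39 = 32 -> checks out
step 8: x = (27*32 + 32) mod 39 = 38 -> agrees with the log
step 9: x = (27*38 + 32) mod 39 = 5 -> in agreement
step 10: x = (27*5 + 32) mod 39 = 11 -> same as recorded
step 11: x = (27*11 + 32) mod 39 = 17 -> in agreement
step 12: x = (27*17 + 32) mod 39 = 23 -> the entry is off here
Conclusion: step 12 carries the first error; the entry should be x = 23.

step 12, x = 23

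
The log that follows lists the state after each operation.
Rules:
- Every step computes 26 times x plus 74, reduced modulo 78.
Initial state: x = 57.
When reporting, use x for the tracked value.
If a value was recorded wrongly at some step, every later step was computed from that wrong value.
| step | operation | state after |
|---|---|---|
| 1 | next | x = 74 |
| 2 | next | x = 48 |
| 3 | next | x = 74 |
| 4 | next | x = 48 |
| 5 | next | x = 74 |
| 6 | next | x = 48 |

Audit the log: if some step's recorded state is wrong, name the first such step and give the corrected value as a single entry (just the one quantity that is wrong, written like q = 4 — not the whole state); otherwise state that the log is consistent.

Recomputing the run from the initial state:
step 1: x = 74
step 2: x = 48
step 3: x = 74
step 4: x = 48
step 5: x = 74
step 6: x = 48
This matches the log at every step.

no error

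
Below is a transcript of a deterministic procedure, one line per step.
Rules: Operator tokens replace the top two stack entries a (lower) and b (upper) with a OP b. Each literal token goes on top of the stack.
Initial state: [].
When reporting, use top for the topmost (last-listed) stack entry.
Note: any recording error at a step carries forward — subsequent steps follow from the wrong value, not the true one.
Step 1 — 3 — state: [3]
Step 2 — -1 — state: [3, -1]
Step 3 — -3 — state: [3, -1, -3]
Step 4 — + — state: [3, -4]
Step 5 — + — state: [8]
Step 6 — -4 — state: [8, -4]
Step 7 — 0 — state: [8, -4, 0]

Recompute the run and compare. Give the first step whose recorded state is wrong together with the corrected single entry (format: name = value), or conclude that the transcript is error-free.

step 5, top = -1

Recomputing the run from the initial state:
step 1: [3]
step 2: [3, -1]
step 3: [3, -1, -3]
step 4: [3, -4]
step 5: [-1]
step 6: [-1, -4]
step 7: [-1, -4, 0]
The first disagreement with the transcript is at step 5, where the value should be top = -1.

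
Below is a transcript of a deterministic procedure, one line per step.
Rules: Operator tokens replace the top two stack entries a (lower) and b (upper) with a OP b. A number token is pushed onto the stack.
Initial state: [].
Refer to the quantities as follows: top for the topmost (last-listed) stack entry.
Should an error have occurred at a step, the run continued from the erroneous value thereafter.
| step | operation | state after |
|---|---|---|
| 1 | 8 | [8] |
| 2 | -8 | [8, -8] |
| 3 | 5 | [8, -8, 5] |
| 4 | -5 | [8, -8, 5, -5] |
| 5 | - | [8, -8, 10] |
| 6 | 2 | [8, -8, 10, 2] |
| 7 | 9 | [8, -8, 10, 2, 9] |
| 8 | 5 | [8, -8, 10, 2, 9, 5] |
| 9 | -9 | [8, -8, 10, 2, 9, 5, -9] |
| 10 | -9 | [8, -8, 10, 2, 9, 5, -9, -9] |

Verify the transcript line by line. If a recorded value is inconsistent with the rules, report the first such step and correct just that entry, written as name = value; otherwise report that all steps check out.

no error

Recomputing the run from the initial state:
step 1: [8]
step 2: [8, -8]
step 3: [8, -8, 5]
step 4: [8, -8, 5, -5]
step 5: [8, -8, 10]
step 6: [8, -8, 10, 2]
step 7: [8, -8, 10, 2, 9]
step 8: [8, -8, 10, 2, 9, 5]
step 9: [8, -8, 10, 2, 9, 5, -9]
step 10: [8, -8, 10, 2, 9, 5, -9, -9]
This matches the transcript at every step.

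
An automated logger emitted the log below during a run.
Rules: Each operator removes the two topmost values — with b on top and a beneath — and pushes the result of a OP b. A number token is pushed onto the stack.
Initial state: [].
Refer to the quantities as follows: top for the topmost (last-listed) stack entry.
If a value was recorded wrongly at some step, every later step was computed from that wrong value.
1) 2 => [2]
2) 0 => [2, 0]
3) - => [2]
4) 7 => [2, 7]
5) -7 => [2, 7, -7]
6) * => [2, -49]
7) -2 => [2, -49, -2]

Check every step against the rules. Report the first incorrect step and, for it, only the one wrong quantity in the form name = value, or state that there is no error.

step 1: push 2: top = 2 -> same as recorded
step 2: push 0: top = 0 -> verified
step 3: 2 - 0 = 2 -> no discrepancy
step 4: push 7: top = 7 -> matches
step 5: push -7: top = -7 -> confirmed correct
step 6: 7 * -7 = -49 -> matches
step 7: push -2: top = -2 -> exactly as logged
The recomputation confirms every line.

no error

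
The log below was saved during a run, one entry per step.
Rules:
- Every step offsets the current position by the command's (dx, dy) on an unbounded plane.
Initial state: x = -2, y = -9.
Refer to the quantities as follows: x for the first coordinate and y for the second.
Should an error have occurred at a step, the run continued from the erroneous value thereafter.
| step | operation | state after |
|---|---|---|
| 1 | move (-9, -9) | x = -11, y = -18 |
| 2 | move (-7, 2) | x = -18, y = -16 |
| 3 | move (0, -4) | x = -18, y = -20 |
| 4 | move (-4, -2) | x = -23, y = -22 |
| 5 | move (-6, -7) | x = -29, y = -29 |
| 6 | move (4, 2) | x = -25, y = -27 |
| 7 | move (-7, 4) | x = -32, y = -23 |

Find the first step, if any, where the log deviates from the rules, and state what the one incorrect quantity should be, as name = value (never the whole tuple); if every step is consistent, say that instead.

Recomputing the run from the initial state:
step 1: x = -11, y = -18
step 2: x = -18, y = -16
step 3: x = -18, y = -20
step 4: x = -22, y = -22
step 5: x = -28, y = -29
step 6: x = -24, y = -27
step 7: x = -31, y = -23
The first disagreement with the log is at step 4, where the value should be x = -22.

step 4, x = -22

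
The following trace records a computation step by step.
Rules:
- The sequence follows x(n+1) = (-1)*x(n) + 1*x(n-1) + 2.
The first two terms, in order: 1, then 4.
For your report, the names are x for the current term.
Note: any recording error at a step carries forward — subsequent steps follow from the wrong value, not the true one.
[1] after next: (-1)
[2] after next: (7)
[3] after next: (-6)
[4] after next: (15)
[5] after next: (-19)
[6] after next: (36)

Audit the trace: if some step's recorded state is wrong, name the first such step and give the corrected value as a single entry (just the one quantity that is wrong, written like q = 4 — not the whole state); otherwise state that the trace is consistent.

no error

step 1: x = -1*(4) + (1)*(1) + (2) = -1 -> consistent with the trace
step 2: x = -1*(-1) + (1)*(4) + (2) = 7 -> agrees with the trace
step 3: x = -1*(7) + (1)*(-1) + (2) = -6 -> in agreement
step 4: x = -1*(-6) + (1)*(7) + (2) = 15 -> agrees with the trace
step 5: x = -1*(15) + (1)*(-6) + (2) = -19 -> same as recorded
step 6: x = -1*(-19) + (1)*(15) + (2) = 36 -> same as recorded
Nothing is out of place; the run is error-free.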